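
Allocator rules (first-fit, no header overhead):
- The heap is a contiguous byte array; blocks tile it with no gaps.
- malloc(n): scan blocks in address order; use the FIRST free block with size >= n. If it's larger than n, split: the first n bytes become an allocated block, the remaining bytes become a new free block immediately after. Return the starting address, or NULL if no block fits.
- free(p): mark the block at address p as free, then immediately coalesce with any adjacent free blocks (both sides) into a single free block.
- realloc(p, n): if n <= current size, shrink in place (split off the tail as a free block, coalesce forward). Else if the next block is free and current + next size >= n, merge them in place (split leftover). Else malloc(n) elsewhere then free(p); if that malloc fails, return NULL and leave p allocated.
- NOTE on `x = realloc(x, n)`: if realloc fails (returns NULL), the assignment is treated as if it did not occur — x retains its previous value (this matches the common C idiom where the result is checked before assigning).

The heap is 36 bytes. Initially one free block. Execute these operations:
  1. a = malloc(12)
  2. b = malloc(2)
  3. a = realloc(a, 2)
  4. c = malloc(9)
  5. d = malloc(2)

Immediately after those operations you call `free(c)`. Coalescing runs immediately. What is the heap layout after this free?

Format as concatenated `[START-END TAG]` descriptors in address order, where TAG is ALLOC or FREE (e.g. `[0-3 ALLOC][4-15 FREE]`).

Op 1: a = malloc(12) -> a = 0; heap: [0-11 ALLOC][12-35 FREE]
Op 2: b = malloc(2) -> b = 12; heap: [0-11 ALLOC][12-13 ALLOC][14-35 FREE]
Op 3: a = realloc(a, 2) -> a = 0; heap: [0-1 ALLOC][2-11 FREE][12-13 ALLOC][14-35 FREE]
Op 4: c = malloc(9) -> c = 2; heap: [0-1 ALLOC][2-10 ALLOC][11-11 FREE][12-13 ALLOC][14-35 FREE]
Op 5: d = malloc(2) -> d = 14; heap: [0-1 ALLOC][2-10 ALLOC][11-11 FREE][12-13 ALLOC][14-15 ALLOC][16-35 FREE]
free(c): c = 2 -> block [2-10 ALLOC]; mark free, coalesce with adjacent free neighbors -> [0-1 ALLOC][2-11 FREE][12-13 ALLOC][14-15 ALLOC][16-35 FREE]

Answer: [0-1 ALLOC][2-11 FREE][12-13 ALLOC][14-15 ALLOC][16-35 FREE]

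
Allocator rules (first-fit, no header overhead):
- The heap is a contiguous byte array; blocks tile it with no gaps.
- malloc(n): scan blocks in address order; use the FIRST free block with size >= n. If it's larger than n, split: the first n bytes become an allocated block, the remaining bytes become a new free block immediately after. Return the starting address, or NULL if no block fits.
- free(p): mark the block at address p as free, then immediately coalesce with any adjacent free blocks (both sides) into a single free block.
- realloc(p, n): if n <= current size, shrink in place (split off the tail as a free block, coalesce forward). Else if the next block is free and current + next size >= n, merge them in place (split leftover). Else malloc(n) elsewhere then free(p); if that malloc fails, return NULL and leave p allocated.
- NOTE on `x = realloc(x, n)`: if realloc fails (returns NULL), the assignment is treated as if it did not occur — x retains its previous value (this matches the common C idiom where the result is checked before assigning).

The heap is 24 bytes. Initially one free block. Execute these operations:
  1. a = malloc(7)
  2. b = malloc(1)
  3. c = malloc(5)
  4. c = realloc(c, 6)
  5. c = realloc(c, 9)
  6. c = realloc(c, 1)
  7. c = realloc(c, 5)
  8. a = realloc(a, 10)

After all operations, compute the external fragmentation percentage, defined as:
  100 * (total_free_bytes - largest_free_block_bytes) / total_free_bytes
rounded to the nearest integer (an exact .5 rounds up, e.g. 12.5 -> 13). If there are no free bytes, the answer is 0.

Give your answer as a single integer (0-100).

Op 1: a = malloc(7) -> a = 0; heap: [0-6 ALLOC][7-23 FREE]
Op 2: b = malloc(1) -> b = 7; heap: [0-6 ALLOC][7-7 ALLOC][8-23 FREE]
Op 3: c = malloc(5) -> c = 8; heap: [0-6 ALLOC][7-7 ALLOC][8-12 ALLOC][13-23 FREE]
Op 4: c = realloc(c, 6) -> c = 8; heap: [0-6 ALLOC][7-7 ALLOC][8-13 ALLOC][14-23 FREE]
Op 5: c = realloc(c, 9) -> c = 8; heap: [0-6 ALLOC][7-7 ALLOC][8-16 ALLOC][17-23 FREE]
Op 6: c = realloc(c, 1) -> c = 8; heap: [0-6 ALLOC][7-7 ALLOC][8-8 ALLOC][9-23 FREE]
Op 7: c = realloc(c, 5) -> c = 8; heap: [0-6 ALLOC][7-7 ALLOC][8-12 ALLOC][13-23 FREE]
Op 8: a = realloc(a, 10) -> a = 13; heap: [0-6 FREE][7-7 ALLOC][8-12 ALLOC][13-22 ALLOC][23-23 FREE]
Free blocks: [7 1] total_free=8 largest=7 -> 100*(8-7)/8 = 100/8 = 12.5 -> rounds to 13

Answer: 13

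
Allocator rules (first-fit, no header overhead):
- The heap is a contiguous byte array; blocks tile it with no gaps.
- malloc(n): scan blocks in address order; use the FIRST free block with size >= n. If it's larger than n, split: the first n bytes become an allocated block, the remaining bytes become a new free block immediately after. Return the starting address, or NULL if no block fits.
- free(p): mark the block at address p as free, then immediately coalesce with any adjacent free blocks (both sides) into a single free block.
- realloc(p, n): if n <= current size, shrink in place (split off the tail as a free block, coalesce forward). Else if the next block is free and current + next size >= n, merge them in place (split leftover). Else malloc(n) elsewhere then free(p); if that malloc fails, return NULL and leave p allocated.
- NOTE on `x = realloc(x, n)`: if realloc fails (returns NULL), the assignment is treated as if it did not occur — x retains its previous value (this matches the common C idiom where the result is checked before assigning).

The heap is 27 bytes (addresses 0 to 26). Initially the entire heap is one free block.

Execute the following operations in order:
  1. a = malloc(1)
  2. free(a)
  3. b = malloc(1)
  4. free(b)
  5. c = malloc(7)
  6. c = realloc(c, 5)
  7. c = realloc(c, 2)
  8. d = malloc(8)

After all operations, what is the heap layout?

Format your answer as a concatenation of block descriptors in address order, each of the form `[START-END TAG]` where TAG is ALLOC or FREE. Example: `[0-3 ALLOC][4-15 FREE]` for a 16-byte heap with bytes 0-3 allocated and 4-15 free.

Op 1: a = malloc(1) -> a = 0; heap: [0-0 ALLOC][1-26 FREE]
Op 2: free(a) -> (freed a); heap: [0-26 FREE]
Op 3: b = malloc(1) -> b = 0; heap: [0-0 ALLOC][1-26 FREE]
Op 4: free(b) -> (freed b); heap: [0-26 FREE]
Op 5: c = malloc(7) -> c = 0; heap: [0-6 ALLOC][7-26 FREE]
Op 6: c = realloc(c, 5) -> c = 0; heap: [0-4 ALLOC][5-26 FREE]
Op 7: c = realloc(c, 2) -> c = 0; heap: [0-1 ALLOC][2-26 FREE]
Op 8: d = malloc(8) -> d = 2; heap: [0-1 ALLOC][2-9 ALLOC][10-26 FREE]

Answer: [0-1 ALLOC][2-9 ALLOC][10-26 FREE]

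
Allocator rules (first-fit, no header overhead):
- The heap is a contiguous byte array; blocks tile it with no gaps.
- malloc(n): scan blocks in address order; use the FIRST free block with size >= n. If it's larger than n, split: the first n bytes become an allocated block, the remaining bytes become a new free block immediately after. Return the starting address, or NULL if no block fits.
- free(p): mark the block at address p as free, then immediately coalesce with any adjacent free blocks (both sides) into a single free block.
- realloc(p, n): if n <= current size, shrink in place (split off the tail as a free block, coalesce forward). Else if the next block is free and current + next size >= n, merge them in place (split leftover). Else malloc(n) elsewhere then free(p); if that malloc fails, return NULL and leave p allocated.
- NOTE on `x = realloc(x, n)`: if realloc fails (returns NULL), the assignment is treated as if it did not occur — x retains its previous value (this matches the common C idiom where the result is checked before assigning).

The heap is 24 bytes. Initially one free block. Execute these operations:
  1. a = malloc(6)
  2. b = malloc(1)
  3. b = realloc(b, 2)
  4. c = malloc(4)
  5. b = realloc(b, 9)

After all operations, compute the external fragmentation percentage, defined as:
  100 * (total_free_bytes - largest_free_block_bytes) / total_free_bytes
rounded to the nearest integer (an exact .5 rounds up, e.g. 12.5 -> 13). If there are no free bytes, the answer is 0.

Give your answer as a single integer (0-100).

Op 1: a = malloc(6) -> a = 0; heap: [0-5 ALLOC][6-23 FREE]
Op 2: b = malloc(1) -> b = 6; heap: [0-5 ALLOC][6-6 ALLOC][7-23 FREE]
Op 3: b = realloc(b, 2) -> b = 6; heap: [0-5 ALLOC][6-7 ALLOC][8-23 FREE]
Op 4: c = malloc(4) -> c = 8; heap: [0-5 ALLOC][6-7 ALLOC][8-11 ALLOC][12-23 FREE]
Op 5: b = realloc(b, 9) -> b = 12; heap: [0-5 ALLOC][6-7 FREE][8-11 ALLOC][12-20 ALLOC][21-23 FREE]
Free blocks: [2 3] total_free=5 largest=3 -> 100*(5-3)/5 = 200/5 = 40

Answer: 40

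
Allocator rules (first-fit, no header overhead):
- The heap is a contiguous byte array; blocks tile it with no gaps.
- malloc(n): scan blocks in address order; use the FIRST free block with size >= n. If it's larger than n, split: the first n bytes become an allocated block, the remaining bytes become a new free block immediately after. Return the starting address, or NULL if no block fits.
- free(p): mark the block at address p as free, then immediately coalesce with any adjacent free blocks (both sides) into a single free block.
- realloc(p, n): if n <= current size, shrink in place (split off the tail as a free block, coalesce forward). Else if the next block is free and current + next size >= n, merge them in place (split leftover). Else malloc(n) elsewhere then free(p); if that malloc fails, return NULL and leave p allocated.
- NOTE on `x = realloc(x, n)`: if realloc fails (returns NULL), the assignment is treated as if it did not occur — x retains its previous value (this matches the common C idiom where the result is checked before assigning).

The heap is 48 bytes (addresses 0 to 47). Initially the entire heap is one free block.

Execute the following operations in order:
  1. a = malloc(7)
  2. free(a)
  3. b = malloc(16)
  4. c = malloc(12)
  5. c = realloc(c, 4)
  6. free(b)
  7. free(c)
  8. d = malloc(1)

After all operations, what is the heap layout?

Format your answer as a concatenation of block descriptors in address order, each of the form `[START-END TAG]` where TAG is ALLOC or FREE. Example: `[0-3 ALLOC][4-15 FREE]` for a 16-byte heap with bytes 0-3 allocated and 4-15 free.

Op 1: a = malloc(7) -> a = 0; heap: [0-6 ALLOC][7-47 FREE]
Op 2: free(a) -> (freed a); heap: [0-47 FREE]
Op 3: b = malloc(16) -> b = 0; heap: [0-15 ALLOC][16-47 FREE]
Op 4: c = malloc(12) -> c = 16; heap: [0-15 ALLOC][16-27 ALLOC][28-47 FREE]
Op 5: c = realloc(c, 4) -> c = 16; heap: [0-15 ALLOC][16-19 ALLOC][20-47 FREE]
Op 6: free(b) -> (freed b); heap: [0-15 FREE][16-19 ALLOC][20-47 FREE]
Op 7: free(c) -> (freed c); heap: [0-47 FREE]
Op 8: d = malloc(1) -> d = 0; heap: [0-0 ALLOC][1-47 FREE]

Answer: [0-0 ALLOC][1-47 FREE]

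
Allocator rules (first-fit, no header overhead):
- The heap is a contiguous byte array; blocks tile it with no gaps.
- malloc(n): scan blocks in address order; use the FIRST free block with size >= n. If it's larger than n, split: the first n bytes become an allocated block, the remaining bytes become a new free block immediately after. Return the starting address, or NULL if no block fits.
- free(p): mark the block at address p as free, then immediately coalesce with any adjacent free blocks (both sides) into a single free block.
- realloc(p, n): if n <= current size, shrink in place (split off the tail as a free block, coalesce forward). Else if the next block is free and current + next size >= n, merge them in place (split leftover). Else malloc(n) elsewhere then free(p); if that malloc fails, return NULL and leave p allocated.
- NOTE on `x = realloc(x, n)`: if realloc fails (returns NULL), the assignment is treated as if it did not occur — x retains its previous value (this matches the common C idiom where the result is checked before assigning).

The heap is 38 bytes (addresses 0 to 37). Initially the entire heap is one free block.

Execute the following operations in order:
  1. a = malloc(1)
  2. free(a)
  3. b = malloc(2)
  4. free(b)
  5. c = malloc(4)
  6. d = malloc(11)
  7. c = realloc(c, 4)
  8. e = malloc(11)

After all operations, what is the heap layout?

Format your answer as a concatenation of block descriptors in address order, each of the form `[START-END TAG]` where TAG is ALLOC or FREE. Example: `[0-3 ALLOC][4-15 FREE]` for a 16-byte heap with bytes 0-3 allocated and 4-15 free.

Op 1: a = malloc(1) -> a = 0; heap: [0-0 ALLOC][1-37 FREE]
Op 2: free(a) -> (freed a); heap: [0-37 FREE]
Op 3: b = malloc(2) -> b = 0; heap: [0-1 ALLOC][2-37 FREE]
Op 4: free(b) -> (freed b); heap: [0-37 FREE]
Op 5: c = malloc(4) -> c = 0; heap: [0-3 ALLOC][4-37 FREE]
Op 6: d = malloc(11) -> d = 4; heap: [0-3 ALLOC][4-14 ALLOC][15-37 FREE]
Op 7: c = realloc(c, 4) -> c = 0; heap: [0-3 ALLOC][4-14 ALLOC][15-37 FREE]
Op 8: e = malloc(11) -> e = 15; heap: [0-3 ALLOC][4-14 ALLOC][15-25 ALLOC][26-37 FREE]

Answer: [0-3 ALLOC][4-14 ALLOC][15-25 ALLOC][26-37 FREE]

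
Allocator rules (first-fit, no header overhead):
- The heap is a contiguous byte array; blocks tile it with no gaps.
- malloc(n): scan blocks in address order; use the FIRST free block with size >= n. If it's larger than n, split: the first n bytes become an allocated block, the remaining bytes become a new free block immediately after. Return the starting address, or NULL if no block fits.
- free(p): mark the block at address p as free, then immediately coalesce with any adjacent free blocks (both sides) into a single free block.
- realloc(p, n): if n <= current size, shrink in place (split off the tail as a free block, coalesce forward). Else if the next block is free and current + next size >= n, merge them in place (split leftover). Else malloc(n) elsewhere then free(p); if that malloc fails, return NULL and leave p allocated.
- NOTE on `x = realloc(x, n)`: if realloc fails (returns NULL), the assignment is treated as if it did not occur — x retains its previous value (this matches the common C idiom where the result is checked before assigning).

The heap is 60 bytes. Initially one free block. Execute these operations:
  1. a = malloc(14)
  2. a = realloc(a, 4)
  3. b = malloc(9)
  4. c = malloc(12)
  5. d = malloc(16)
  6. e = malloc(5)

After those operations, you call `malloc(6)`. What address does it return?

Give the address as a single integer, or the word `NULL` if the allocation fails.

Answer: 46

Derivation:
Op 1: a = malloc(14) -> a = 0; heap: [0-13 ALLOC][14-59 FREE]
Op 2: a = realloc(a, 4) -> a = 0; heap: [0-3 ALLOC][4-59 FREE]
Op 3: b = malloc(9) -> b = 4; heap: [0-3 ALLOC][4-12 ALLOC][13-59 FREE]
Op 4: c = malloc(12) -> c = 13; heap: [0-3 ALLOC][4-12 ALLOC][13-24 ALLOC][25-59 FREE]
Op 5: d = malloc(16) -> d = 25; heap: [0-3 ALLOC][4-12 ALLOC][13-24 ALLOC][25-40 ALLOC][41-59 FREE]
Op 6: e = malloc(5) -> e = 41; heap: [0-3 ALLOC][4-12 ALLOC][13-24 ALLOC][25-40 ALLOC][41-45 ALLOC][46-59 FREE]
malloc(6): first-fit scan over [0-3 ALLOC][4-12 ALLOC][13-24 ALLOC][25-40 ALLOC][41-45 ALLOC][46-59 FREE] -> 46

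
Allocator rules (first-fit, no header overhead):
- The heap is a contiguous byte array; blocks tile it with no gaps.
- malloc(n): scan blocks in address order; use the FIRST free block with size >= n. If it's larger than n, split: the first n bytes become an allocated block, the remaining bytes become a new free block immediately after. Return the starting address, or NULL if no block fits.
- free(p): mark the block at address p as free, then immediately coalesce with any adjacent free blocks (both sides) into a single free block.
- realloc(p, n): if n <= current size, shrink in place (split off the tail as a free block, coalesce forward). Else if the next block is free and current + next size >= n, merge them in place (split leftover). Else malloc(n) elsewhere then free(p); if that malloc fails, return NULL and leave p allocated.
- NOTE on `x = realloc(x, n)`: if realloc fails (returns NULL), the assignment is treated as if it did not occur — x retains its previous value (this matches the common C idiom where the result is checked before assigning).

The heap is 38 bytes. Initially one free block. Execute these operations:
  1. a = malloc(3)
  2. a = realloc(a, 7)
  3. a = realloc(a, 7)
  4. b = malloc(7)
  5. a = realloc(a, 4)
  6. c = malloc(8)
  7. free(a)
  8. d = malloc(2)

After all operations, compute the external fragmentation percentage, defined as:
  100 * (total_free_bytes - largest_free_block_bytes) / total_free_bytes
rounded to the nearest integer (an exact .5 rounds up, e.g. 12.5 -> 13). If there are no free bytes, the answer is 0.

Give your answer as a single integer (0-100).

Answer: 24

Derivation:
Op 1: a = malloc(3) -> a = 0; heap: [0-2 ALLOC][3-37 FREE]
Op 2: a = realloc(a, 7) -> a = 0; heap: [0-6 ALLOC][7-37 FREE]
Op 3: a = realloc(a, 7) -> a = 0; heap: [0-6 ALLOC][7-37 FREE]
Op 4: b = malloc(7) -> b = 7; heap: [0-6 ALLOC][7-13 ALLOC][14-37 FREE]
Op 5: a = realloc(a, 4) -> a = 0; heap: [0-3 ALLOC][4-6 FREE][7-13 ALLOC][14-37 FREE]
Op 6: c = malloc(8) -> c = 14; heap: [0-3 ALLOC][4-6 FREE][7-13 ALLOC][14-21 ALLOC][22-37 FREE]
Op 7: free(a) -> (freed a); heap: [0-6 FREE][7-13 ALLOC][14-21 ALLOC][22-37 FREE]
Op 8: d = malloc(2) -> d = 0; heap: [0-1 ALLOC][2-6 FREE][7-13 ALLOC][14-21 ALLOC][22-37 FREE]
Free blocks: [5 16] total_free=21 largest=16 -> 100*(21-16)/21 = 500/21 ≈ 23.810 -> rounds to 24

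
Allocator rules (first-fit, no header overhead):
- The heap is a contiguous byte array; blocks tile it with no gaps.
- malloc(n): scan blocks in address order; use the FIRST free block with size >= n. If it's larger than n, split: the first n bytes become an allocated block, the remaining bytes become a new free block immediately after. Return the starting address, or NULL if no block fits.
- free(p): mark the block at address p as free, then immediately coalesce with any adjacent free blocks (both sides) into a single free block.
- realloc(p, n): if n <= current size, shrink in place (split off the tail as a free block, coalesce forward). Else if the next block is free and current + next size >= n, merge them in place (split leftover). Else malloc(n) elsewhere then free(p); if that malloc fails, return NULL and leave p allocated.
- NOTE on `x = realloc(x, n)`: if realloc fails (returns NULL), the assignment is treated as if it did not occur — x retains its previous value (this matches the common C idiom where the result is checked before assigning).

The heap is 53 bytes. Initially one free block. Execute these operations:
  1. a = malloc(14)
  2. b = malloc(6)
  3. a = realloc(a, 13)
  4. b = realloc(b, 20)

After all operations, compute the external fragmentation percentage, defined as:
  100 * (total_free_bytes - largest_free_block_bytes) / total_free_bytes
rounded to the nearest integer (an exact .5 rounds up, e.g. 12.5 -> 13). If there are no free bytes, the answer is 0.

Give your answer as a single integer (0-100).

Answer: 5

Derivation:
Op 1: a = malloc(14) -> a = 0; heap: [0-13 ALLOC][14-52 FREE]
Op 2: b = malloc(6) -> b = 14; heap: [0-13 ALLOC][14-19 ALLOC][20-52 FREE]
Op 3: a = realloc(a, 13) -> a = 0; heap: [0-12 ALLOC][13-13 FREE][14-19 ALLOC][20-52 FREE]
Op 4: b = realloc(b, 20) -> b = 14; heap: [0-12 ALLOC][13-13 FREE][14-33 ALLOC][34-52 FREE]
Free blocks: [1 19] total_free=20 largest=19 -> 100*(20-19)/20 = 100/20 = 5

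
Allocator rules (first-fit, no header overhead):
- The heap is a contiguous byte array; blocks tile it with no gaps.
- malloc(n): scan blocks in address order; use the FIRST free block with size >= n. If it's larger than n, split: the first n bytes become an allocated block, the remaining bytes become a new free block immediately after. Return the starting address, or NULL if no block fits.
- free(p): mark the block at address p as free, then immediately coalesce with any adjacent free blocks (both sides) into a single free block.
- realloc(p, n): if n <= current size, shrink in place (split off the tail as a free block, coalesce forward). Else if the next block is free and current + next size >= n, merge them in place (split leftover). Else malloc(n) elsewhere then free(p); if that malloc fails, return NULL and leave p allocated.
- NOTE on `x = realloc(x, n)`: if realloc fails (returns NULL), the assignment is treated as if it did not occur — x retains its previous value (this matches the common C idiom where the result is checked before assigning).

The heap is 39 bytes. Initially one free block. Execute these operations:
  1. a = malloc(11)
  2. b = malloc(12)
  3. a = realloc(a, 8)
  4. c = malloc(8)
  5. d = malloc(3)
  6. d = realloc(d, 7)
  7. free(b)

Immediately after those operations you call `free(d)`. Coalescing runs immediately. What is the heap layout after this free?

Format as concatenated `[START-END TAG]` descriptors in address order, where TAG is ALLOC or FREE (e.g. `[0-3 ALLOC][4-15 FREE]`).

Op 1: a = malloc(11) -> a = 0; heap: [0-10 ALLOC][11-38 FREE]
Op 2: b = malloc(12) -> b = 11; heap: [0-10 ALLOC][11-22 ALLOC][23-38 FREE]
Op 3: a = realloc(a, 8) -> a = 0; heap: [0-7 ALLOC][8-10 FREE][11-22 ALLOC][23-38 FREE]
Op 4: c = malloc(8) -> c = 23; heap: [0-7 ALLOC][8-10 FREE][11-22 ALLOC][23-30 ALLOC][31-38 FREE]
Op 5: d = malloc(3) -> d = 8; heap: [0-7 ALLOC][8-10 ALLOC][11-22 ALLOC][23-30 ALLOC][31-38 FREE]
Op 6: d = realloc(d, 7) -> d = 31; heap: [0-7 ALLOC][8-10 FREE][11-22 ALLOC][23-30 ALLOC][31-37 ALLOC][38-38 FREE]
Op 7: free(b) -> (freed b); heap: [0-7 ALLOC][8-22 FREE][23-30 ALLOC][31-37 ALLOC][38-38 FREE]
free(d): d = 31 -> block [31-37 ALLOC]; mark free, coalesce with adjacent free neighbors -> [0-7 ALLOC][8-22 FREE][23-30 ALLOC][31-38 FREE]

Answer: [0-7 ALLOC][8-22 FREE][23-30 ALLOC][31-38 FREE]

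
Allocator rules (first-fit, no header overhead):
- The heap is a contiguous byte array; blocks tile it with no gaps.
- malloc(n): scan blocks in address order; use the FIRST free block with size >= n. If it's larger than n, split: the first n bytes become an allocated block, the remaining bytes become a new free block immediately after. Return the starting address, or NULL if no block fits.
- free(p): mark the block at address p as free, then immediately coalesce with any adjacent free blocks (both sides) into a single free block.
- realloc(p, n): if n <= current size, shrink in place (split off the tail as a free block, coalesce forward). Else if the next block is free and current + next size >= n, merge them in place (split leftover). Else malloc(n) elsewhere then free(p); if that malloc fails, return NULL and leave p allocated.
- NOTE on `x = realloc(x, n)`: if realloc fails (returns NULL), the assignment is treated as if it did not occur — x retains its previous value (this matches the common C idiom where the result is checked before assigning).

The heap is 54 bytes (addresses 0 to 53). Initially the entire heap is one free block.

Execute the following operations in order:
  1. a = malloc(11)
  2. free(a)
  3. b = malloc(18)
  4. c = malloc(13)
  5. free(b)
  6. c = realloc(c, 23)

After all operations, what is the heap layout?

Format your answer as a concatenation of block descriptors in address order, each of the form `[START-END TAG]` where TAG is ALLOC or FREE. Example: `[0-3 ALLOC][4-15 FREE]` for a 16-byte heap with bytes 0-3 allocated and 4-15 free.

Op 1: a = malloc(11) -> a = 0; heap: [0-10 ALLOC][11-53 FREE]
Op 2: free(a) -> (freed a); heap: [0-53 FREE]
Op 3: b = malloc(18) -> b = 0; heap: [0-17 ALLOC][18-53 FREE]
Op 4: c = malloc(13) -> c = 18; heap: [0-17 ALLOC][18-30 ALLOC][31-53 FREE]
Op 5: free(b) -> (freed b); heap: [0-17 FREE][18-30 ALLOC][31-53 FREE]
Op 6: c = realloc(c, 23) -> c = 18; heap: [0-17 FREE][18-40 ALLOC][41-53 FREE]

Answer: [0-17 FREE][18-40 ALLOC][41-53 FREE]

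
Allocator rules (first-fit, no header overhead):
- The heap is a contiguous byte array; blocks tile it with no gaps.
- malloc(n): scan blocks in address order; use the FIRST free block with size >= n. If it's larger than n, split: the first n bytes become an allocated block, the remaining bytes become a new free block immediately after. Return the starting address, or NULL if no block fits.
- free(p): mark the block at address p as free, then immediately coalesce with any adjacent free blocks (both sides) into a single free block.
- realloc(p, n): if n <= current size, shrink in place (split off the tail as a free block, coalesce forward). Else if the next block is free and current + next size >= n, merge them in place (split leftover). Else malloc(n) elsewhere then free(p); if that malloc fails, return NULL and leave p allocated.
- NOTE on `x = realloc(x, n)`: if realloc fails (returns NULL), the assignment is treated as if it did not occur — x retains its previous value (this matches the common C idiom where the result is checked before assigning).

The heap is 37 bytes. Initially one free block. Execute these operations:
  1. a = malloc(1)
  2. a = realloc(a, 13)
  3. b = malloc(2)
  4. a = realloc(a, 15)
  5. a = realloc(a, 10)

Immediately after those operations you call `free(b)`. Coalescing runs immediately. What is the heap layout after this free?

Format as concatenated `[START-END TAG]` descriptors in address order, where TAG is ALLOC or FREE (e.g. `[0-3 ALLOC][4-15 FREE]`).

Answer: [0-14 FREE][15-24 ALLOC][25-36 FREE]

Derivation:
Op 1: a = malloc(1) -> a = 0; heap: [0-0 ALLOC][1-36 FREE]
Op 2: a = realloc(a, 13) -> a = 0; heap: [0-12 ALLOC][13-36 FREE]
Op 3: b = malloc(2) -> b = 13; heap: [0-12 ALLOC][13-14 ALLOC][15-36 FREE]
Op 4: a = realloc(a, 15) -> a = 15; heap: [0-12 FREE][13-14 ALLOC][15-29 ALLOC][30-36 FREE]
Op 5: a = realloc(a, 10) -> a = 15; heap: [0-12 FREE][13-14 ALLOC][15-24 ALLOC][25-36 FREE]
free(b): b = 13 -> block [13-14 ALLOC]; mark free, coalesce with adjacent free neighbors -> [0-14 FREE][15-24 ALLOC][25-36 FREE]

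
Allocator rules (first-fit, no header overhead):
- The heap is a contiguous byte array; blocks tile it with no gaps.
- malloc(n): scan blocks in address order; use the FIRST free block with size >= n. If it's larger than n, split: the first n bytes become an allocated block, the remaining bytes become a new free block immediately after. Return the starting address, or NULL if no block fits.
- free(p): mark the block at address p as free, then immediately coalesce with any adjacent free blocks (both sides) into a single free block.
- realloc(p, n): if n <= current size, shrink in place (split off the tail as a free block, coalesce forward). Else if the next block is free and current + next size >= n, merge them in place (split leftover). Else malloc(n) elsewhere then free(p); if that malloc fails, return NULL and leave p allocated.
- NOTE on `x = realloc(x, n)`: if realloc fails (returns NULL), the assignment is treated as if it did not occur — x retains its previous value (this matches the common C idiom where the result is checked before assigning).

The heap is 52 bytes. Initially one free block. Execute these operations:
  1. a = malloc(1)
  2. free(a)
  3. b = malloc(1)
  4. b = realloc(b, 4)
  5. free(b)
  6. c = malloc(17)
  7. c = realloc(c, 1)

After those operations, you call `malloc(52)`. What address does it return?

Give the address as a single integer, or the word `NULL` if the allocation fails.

Op 1: a = malloc(1) -> a = 0; heap: [0-0 ALLOC][1-51 FREE]
Op 2: free(a) -> (freed a); heap: [0-51 FREE]
Op 3: b = malloc(1) -> b = 0; heap: [0-0 ALLOC][1-51 FREE]
Op 4: b = realloc(b, 4) -> b = 0; heap: [0-3 ALLOC][4-51 FREE]
Op 5: free(b) -> (freed b); heap: [0-51 FREE]
Op 6: c = malloc(17) -> c = 0; heap: [0-16 ALLOC][17-51 FREE]
Op 7: c = realloc(c, 1) -> c = 0; heap: [0-0 ALLOC][1-51 FREE]
malloc(52): first-fit scan over [0-0 ALLOC][1-51 FREE] -> NULL

Answer: NULL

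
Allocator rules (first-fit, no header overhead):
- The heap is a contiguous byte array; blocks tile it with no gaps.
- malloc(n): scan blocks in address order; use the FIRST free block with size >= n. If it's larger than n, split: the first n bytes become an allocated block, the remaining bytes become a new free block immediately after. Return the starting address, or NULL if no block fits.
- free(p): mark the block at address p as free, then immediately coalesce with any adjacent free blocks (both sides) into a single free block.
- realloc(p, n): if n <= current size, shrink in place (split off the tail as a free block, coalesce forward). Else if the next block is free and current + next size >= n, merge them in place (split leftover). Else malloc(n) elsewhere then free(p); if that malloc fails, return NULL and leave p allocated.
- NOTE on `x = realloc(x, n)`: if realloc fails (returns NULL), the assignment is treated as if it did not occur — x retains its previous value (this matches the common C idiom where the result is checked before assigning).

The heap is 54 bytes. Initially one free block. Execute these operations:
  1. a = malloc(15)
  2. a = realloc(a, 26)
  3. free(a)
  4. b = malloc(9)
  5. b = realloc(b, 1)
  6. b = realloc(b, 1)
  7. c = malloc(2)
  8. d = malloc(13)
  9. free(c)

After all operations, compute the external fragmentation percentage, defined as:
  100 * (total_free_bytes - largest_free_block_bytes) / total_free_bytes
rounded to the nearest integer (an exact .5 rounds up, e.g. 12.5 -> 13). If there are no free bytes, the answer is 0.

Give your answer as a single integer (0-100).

Op 1: a = malloc(15) -> a = 0; heap: [0-14 ALLOC][15-53 FREE]
Op 2: a = realloc(a, 26) -> a = 0; heap: [0-25 ALLOC][26-53 FREE]
Op 3: free(a) -> (freed a); heap: [0-53 FREE]
Op 4: b = malloc(9) -> b = 0; heap: [0-8 ALLOC][9-53 FREE]
Op 5: b = realloc(b, 1) -> b = 0; heap: [0-0 ALLOC][1-53 FREE]
Op 6: b = realloc(b, 1) -> b = 0; heap: [0-0 ALLOC][1-53 FREE]
Op 7: c = malloc(2) -> c = 1; heap: [0-0 ALLOC][1-2 ALLOC][3-53 FREE]
Op 8: d = malloc(13) -> d = 3; heap: [0-0 ALLOC][1-2 ALLOC][3-15 ALLOC][16-53 FREE]
Op 9: free(c) -> (freed c); heap: [0-0 ALLOC][1-2 FREE][3-15 ALLOC][16-53 FREE]
Free blocks: [2 38] total_free=40 largest=38 -> 100*(40-38)/40 = 200/40 = 5

Answer: 5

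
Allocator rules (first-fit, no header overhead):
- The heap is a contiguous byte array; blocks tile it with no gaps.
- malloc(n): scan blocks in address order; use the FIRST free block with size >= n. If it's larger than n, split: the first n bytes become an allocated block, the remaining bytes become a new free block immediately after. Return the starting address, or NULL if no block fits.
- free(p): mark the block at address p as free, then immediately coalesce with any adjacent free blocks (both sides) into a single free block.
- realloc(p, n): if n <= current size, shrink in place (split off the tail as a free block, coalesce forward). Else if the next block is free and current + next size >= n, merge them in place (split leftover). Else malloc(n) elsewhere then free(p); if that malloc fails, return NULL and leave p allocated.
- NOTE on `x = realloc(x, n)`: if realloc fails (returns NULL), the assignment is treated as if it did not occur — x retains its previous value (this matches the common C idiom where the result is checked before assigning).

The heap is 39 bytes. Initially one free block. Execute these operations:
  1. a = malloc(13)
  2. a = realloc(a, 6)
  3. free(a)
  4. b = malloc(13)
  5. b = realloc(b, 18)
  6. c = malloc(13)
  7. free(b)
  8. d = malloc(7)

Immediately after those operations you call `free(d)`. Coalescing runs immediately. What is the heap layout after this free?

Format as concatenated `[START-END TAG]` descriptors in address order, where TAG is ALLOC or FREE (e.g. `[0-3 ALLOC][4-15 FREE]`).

Op 1: a = malloc(13) -> a = 0; heap: [0-12 ALLOC][13-38 FREE]
Op 2: a = realloc(a, 6) -> a = 0; heap: [0-5 ALLOC][6-38 FREE]
Op 3: free(a) -> (freed a); heap: [0-38 FREE]
Op 4: b = malloc(13) -> b = 0; heap: [0-12 ALLOC][13-38 FREE]
Op 5: b = realloc(b, 18) -> b = 0; heap: [0-17 ALLOC][18-38 FREE]
Op 6: c = malloc(13) -> c = 18; heap: [0-17 ALLOC][18-30 ALLOC][31-38 FREE]
Op 7: free(b) -> (freed b); heap: [0-17 FREE][18-30 ALLOC][31-38 FREE]
Op 8: d = malloc(7) -> d = 0; heap: [0-6 ALLOC][7-17 FREE][18-30 ALLOC][31-38 FREE]
free(d): d = 0 -> block [0-6 ALLOC]; mark free, coalesce with adjacent free neighbors -> [0-17 FREE][18-30 ALLOC][31-38 FREE]

Answer: [0-17 FREE][18-30 ALLOC][31-38 FREE]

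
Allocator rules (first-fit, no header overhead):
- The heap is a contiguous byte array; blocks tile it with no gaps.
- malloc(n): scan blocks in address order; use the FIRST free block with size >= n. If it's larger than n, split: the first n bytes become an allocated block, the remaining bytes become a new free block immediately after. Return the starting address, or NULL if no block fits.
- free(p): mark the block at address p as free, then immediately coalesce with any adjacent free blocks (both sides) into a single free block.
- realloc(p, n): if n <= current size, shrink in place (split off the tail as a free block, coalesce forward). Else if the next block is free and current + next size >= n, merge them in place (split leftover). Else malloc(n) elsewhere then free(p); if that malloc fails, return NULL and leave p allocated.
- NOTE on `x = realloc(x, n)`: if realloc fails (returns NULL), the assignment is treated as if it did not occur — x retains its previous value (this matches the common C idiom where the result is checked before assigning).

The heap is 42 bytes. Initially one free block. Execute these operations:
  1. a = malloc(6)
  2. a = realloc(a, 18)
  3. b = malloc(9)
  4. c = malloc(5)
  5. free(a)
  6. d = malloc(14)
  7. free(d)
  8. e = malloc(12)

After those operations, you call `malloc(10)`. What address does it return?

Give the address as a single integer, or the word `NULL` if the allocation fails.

Answer: 32

Derivation:
Op 1: a = malloc(6) -> a = 0; heap: [0-5 ALLOC][6-41 FREE]
Op 2: a = realloc(a, 18) -> a = 0; heap: [0-17 ALLOC][18-41 FREE]
Op 3: b = malloc(9) -> b = 18; heap: [0-17 ALLOC][18-26 ALLOC][27-41 FREE]
Op 4: c = malloc(5) -> c = 27; heap: [0-17 ALLOC][18-26 ALLOC][27-31 ALLOC][32-41 FREE]
Op 5: free(a) -> (freed a); heap: [0-17 FREE][18-26 ALLOC][27-31 ALLOC][32-41 FREE]
Op 6: d = malloc(14) -> d = 0; heap: [0-13 ALLOC][14-17 FREE][18-26 ALLOC][27-31 ALLOC][32-41 FREE]
Op 7: free(d) -> (freed d); heap: [0-17 FREE][18-26 ALLOC][27-31 ALLOC][32-41 FREE]
Op 8: e = malloc(12) -> e = 0; heap: [0-11 ALLOC][12-17 FREE][18-26 ALLOC][27-31 ALLOC][32-41 FREE]
malloc(10): first-fit scan over [0-11 ALLOC][12-17 FREE][18-26 ALLOC][27-31 ALLOC][32-41 FREE] -> 32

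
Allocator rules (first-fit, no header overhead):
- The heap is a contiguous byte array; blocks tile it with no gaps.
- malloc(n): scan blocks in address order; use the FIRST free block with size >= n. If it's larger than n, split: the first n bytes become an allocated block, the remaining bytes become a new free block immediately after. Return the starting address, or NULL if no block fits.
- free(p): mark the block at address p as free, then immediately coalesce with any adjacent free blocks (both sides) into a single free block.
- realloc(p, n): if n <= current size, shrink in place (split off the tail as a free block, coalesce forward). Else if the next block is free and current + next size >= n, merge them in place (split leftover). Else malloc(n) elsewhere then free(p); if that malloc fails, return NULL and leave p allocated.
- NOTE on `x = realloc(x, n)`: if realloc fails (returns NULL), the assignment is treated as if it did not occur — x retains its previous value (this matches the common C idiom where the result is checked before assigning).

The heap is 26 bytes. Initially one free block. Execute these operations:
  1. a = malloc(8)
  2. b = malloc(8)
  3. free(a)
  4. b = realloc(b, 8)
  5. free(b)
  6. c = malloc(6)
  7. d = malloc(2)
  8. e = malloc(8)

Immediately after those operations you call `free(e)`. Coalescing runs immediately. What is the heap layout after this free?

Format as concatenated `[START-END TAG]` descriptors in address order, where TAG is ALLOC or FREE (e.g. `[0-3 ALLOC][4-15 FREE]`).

Op 1: a = malloc(8) -> a = 0; heap: [0-7 ALLOC][8-25 FREE]
Op 2: b = malloc(8) -> b = 8; heap: [0-7 ALLOC][8-15 ALLOC][16-25 FREE]
Op 3: free(a) -> (freed a); heap: [0-7 FREE][8-15 ALLOC][16-25 FREE]
Op 4: b = realloc(b, 8) -> b = 8; heap: [0-7 FREE][8-15 ALLOC][16-25 FREE]
Op 5: free(b) -> (freed b); heap: [0-25 FREE]
Op 6: c = malloc(6) -> c = 0; heap: [0-5 ALLOC][6-25 FREE]
Op 7: d = malloc(2) -> d = 6; heap: [0-5 ALLOC][6-7 ALLOC][8-25 FREE]
Op 8: e = malloc(8) -> e = 8; heap: [0-5 ALLOC][6-7 ALLOC][8-15 ALLOC][16-25 FREE]
free(e): e = 8 -> block [8-15 ALLOC]; mark free, coalesce with adjacent free neighbors -> [0-5 ALLOC][6-7 ALLOC][8-25 FREE]

Answer: [0-5 ALLOC][6-7 ALLOC][8-25 FREE]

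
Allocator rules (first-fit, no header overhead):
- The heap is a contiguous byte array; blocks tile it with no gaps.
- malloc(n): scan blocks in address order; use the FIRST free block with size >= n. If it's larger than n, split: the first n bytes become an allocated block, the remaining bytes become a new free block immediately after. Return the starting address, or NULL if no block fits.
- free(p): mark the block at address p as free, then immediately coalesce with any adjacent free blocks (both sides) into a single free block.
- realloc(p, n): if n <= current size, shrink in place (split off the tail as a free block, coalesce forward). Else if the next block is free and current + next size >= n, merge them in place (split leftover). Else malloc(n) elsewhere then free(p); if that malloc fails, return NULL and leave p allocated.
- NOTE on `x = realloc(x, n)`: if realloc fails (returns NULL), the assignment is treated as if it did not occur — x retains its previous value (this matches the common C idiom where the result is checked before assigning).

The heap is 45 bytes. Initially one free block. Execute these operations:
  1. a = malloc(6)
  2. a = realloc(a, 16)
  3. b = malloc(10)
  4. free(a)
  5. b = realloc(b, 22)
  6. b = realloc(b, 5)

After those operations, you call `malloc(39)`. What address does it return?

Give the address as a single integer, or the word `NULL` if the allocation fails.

Op 1: a = malloc(6) -> a = 0; heap: [0-5 ALLOC][6-44 FREE]
Op 2: a = realloc(a, 16) -> a = 0; heap: [0-15 ALLOC][16-44 FREE]
Op 3: b = malloc(10) -> b = 16; heap: [0-15 ALLOC][16-25 ALLOC][26-44 FREE]
Op 4: free(a) -> (freed a); heap: [0-15 FREE][16-25 ALLOC][26-44 FREE]
Op 5: b = realloc(b, 22) -> b = 16; heap: [0-15 FREE][16-37 ALLOC][38-44 FREE]
Op 6: b = realloc(b, 5) -> b = 16; heap: [0-15 FREE][16-20 ALLOC][21-44 FREE]
malloc(39): first-fit scan over [0-15 FREE][16-20 ALLOC][21-44 FREE] -> NULL

Answer: NULL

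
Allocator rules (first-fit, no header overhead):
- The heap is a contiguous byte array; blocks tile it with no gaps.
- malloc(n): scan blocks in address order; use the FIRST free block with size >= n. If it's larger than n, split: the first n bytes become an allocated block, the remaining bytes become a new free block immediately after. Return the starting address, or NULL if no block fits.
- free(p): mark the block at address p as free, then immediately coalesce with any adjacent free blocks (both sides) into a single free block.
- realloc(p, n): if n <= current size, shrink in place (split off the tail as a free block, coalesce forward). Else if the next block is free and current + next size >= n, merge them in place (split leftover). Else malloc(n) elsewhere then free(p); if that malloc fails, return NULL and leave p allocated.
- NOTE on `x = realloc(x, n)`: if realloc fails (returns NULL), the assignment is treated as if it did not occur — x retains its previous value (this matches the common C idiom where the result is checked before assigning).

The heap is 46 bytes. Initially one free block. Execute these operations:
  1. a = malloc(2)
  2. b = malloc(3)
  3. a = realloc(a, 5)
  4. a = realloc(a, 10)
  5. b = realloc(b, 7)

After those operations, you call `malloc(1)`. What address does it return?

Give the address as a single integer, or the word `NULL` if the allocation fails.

Answer: 0

Derivation:
Op 1: a = malloc(2) -> a = 0; heap: [0-1 ALLOC][2-45 FREE]
Op 2: b = malloc(3) -> b = 2; heap: [0-1 ALLOC][2-4 ALLOC][5-45 FREE]
Op 3: a = realloc(a, 5) -> a = 5; heap: [0-1 FREE][2-4 ALLOC][5-9 ALLOC][10-45 FREE]
Op 4: a = realloc(a, 10) -> a = 5; heap: [0-1 FREE][2-4 ALLOC][5-14 ALLOC][15-45 FREE]
Op 5: b = realloc(b, 7) -> b = 15; heap: [0-4 FREE][5-14 ALLOC][15-21 ALLOC][22-45 FREE]
malloc(1): first-fit scan over [0-4 FREE][5-14 ALLOC][15-21 ALLOC][22-45 FREE] -> 0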